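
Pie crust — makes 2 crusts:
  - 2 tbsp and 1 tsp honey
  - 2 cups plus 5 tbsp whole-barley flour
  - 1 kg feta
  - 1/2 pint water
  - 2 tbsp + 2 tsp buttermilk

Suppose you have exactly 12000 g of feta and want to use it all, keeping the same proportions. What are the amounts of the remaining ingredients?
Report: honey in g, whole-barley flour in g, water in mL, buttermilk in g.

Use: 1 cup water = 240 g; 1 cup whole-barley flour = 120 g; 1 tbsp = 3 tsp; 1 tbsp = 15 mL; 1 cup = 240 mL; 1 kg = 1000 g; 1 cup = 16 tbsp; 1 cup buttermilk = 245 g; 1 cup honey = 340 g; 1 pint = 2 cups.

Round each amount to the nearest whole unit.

honey: 595 g; whole-barley flour: 3330 g; water: 2880 mL; buttermilk: 490 g

The original recipe has 1000 g of feta, so the scaling factor is 12000 ÷ 1000 = 12.
honey: (2 tbsp + 1 tsp = 7/3 tbsp) × 12 ÷ 16 tbsp/cup × 340 g/cup = 595 g
whole-barley flour: (2 cup + 5 tbsp = 2.3125 cup) × 12 × 120 g/cup = 3330 g
water: 0.5 pint × 12 × 2 cup/pint × 240 mL/cup = 2880 mL
buttermilk: (2 tbsp + 2 tsp = 8/3 tbsp) × 12 ÷ 16 tbsp/cup × 245 g/cup = 490 g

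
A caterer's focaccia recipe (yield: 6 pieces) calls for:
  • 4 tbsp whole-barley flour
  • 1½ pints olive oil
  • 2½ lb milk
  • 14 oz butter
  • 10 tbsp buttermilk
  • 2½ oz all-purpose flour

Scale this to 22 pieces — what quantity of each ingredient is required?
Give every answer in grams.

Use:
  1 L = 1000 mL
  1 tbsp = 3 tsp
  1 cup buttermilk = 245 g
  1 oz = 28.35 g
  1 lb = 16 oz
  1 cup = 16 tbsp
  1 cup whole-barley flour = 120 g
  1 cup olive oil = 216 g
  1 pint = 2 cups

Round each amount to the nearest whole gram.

whole-barley flour: 110 g; olive oil: 2376 g; milk: 4158 g; butter: 1455 g; buttermilk: 561 g; all-purpose flour: 260 g

Scaling factor: 22/6 = 11/3.
whole-barley flour: 4 tbsp × 11/3 ÷ 16 tbsp/cup × 120 g/cup = 110 g
olive oil: 1.5 pint × 11/3 × 2 cup/pint × 216 g/cup = 2376 g
milk: 2.5 lb × 11/3 × 16 oz/lb × 28.35 g/oz = 4158 g
butter: 14 oz × 11/3 × 28.35 g/oz ≈ 1455 g
buttermilk: 10 tbsp × 11/3 ÷ 16 tbsp/cup × 245 g/cup ≈ 561 g
all-purpose flour: 2.5 oz × 11/3 × 28.35 g/oz ≈ 260 g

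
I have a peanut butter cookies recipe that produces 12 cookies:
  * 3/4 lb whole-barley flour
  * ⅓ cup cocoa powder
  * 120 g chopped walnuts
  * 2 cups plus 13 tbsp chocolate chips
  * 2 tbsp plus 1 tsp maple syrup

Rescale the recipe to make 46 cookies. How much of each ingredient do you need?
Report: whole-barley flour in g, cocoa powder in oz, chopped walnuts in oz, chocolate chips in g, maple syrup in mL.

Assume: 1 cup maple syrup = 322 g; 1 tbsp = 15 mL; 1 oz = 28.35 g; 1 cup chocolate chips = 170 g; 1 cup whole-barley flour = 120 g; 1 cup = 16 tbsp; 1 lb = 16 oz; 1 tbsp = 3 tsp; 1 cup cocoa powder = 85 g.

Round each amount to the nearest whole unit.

Scaling factor: 46/12 = 23/6.
whole-barley flour: 0.75 lb × 23/6 × 16 oz/lb × 28.35 g/oz ≈ 1304 g
cocoa powder: 1/3 cup × 23/6 × 85 g/cup ÷ 28.35 g/oz ≈ 4 oz
chopped walnuts: 120 g × 23/6 ÷ 28.35 g/oz ≈ 16 oz
chocolate chips: (2 cup + 13 tbsp = 2.8125 cup) × 23/6 × 170 g/cup ≈ 1833 g
maple syrup: (2 tbsp + 1 tsp = 7/3 tbsp) × 23/6 × 15 mL/tbsp ≈ 134 mL

whole-barley flour: 1304 g; cocoa powder: 4 oz; chopped walnuts: 16 oz; chocolate chips: 1833 g; maple syrup: 134 mL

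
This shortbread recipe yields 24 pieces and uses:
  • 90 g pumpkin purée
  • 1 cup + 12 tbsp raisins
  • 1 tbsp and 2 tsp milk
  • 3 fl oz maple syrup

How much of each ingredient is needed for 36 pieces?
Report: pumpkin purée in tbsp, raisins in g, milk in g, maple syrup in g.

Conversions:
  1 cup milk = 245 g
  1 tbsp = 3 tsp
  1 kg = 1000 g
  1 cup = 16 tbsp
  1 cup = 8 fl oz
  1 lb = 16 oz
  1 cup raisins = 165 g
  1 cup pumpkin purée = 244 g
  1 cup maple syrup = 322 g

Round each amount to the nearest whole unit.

pumpkin purée: 9 tbsp; raisins: 433 g; milk: 38 g; maple syrup: 181 g

Scaling factor: 36/24 = 3/2 = 1.5.
pumpkin purée: 90 g × 3/2 ÷ 244 g/cup × 16 tbsp/cup ≈ 9 tbsp
raisins: (1 cup + 12 tbsp = 1.75 cup) × 3/2 × 165 g/cup ≈ 433 g
milk: (1 tbsp + 2 tsp = 5/3 tbsp) × 3/2 ÷ 16 tbsp/cup × 245 g/cup ≈ 38 g
maple syrup: 3 fl oz × 3/2 ÷ 8 fl oz/cup × 322 g/cup ≈ 181 g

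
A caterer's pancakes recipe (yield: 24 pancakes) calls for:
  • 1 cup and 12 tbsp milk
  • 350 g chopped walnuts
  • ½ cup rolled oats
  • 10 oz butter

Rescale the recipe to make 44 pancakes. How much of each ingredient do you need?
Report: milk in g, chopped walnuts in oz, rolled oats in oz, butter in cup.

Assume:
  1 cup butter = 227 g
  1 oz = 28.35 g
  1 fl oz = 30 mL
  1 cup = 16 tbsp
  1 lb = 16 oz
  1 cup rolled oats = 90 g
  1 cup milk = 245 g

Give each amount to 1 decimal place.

Scaling factor: 44/24 = 11/6.
milk: (1 cup + 12 tbsp = 1.75 cup) × 11/6 × 245 g/cup ≈ 786.0 g
chopped walnuts: 350 g × 11/6 ÷ 28.35 g/oz ≈ 22.6 oz
rolled oats: 0.5 cup × 11/6 × 90 g/cup ÷ 28.35 g/oz ≈ 2.9 oz
butter: 10 oz × 11/6 × 28.35 g/oz ÷ 227 g/cup ≈ 2.3 cup

milk: 786.0 g; chopped walnuts: 22.6 oz; rolled oats: 2.9 oz; butter: 2.3 cup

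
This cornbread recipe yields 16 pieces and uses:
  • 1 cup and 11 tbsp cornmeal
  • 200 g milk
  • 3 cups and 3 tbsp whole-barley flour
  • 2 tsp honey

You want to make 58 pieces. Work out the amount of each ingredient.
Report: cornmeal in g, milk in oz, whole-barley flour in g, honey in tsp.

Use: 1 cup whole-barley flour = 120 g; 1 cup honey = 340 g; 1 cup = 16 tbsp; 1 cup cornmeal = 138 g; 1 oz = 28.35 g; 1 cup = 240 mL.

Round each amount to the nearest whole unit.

Scaling factor: 58/16 = 29/8 = 3.625.
cornmeal: (1 cup + 11 tbsp = 1.6875 cup) × 29/8 × 138 g/cup ≈ 844 g
milk: 200 g × 29/8 ÷ 28.35 g/oz ≈ 26 oz
whole-barley flour: (3 cup + 3 tbsp = 3.1875 cup) × 29/8 × 120 g/cup ≈ 1387 g
honey: 2 tsp × 29/8 ≈ 7 tsp

cornmeal: 844 g; milk: 26 oz; whole-barley flour: 1387 g; honey: 7 tsp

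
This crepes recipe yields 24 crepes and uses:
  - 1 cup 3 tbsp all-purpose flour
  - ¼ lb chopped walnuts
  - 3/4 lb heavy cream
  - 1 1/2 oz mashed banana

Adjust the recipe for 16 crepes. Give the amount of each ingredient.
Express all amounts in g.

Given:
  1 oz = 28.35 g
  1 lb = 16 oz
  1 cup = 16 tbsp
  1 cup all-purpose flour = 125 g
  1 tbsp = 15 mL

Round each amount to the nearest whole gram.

Scaling factor: 16/24 = 2/3.
all-purpose flour: (1 cup + 3 tbsp = 1.1875 cup) × 2/3 × 125 g/cup ≈ 99 g
chopped walnuts: 0.25 lb × 2/3 × 16 oz/lb × 28.35 g/oz ≈ 76 g
heavy cream: 0.75 lb × 2/3 × 16 oz/lb × 28.35 g/oz ≈ 227 g
mashed banana: 1.5 oz × 2/3 × 28.35 g/oz ≈ 28 g

all-purpose flour: 99 g; chopped walnuts: 76 g; heavy cream: 227 g; mashed banana: 28 g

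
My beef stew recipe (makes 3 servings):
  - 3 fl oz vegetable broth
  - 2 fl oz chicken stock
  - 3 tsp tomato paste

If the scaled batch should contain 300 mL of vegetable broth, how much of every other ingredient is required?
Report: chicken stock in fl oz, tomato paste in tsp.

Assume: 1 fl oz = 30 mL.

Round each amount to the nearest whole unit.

The original recipe has 90 mL of vegetable broth, so the scaling factor is 300 ÷ 90 = 10/3.
chicken stock: 2 fl oz × 10/3 ≈ 7 fl oz
tomato paste: 3 tsp × 10/3 = 10 tsp

chicken stock: 7 fl oz; tomato paste: 10 tsp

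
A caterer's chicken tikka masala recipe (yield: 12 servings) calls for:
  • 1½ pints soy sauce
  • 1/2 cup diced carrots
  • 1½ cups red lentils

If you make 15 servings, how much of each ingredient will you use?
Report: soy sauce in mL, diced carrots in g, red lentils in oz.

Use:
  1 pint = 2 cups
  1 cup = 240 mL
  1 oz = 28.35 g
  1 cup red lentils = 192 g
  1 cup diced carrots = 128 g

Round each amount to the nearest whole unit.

soy sauce: 900 mL; diced carrots: 80 g; red lentils: 13 oz

Scaling factor: 15/12 = 5/4 = 1.25.
soy sauce: 1.5 pint × 5/4 × 2 cup/pint × 240 mL/cup = 900 mL
diced carrots: 0.5 cup × 5/4 × 128 g/cup = 80 g
red lentils: 1.5 cup × 5/4 × 192 g/cup ÷ 28.35 g/oz ≈ 13 oz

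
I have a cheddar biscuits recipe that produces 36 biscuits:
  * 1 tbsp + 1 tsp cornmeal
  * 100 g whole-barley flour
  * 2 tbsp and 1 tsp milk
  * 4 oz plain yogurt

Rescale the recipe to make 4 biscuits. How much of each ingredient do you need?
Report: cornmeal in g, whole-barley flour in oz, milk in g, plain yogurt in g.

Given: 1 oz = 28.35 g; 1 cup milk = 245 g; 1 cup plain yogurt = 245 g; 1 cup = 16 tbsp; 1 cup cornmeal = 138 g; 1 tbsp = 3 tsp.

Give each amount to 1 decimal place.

Scaling factor: 4/36 = 1/9.
cornmeal: (1 tbsp + 1 tsp = 4/3 tbsp) × 1/9 ÷ 16 tbsp/cup × 138 g/cup ≈ 1.3 g
whole-barley flour: 100 g × 1/9 ÷ 28.35 g/oz ≈ 0.4 oz
milk: (2 tbsp + 1 tsp = 7/3 tbsp) × 1/9 ÷ 16 tbsp/cup × 245 g/cup ≈ 4.0 g
plain yogurt: 4 oz × 1/9 × 28.35 g/oz = 12.6 g

cornmeal: 1.3 g; whole-barley flour: 0.4 oz; milk: 4.0 g; plain yogurt: 12.6 g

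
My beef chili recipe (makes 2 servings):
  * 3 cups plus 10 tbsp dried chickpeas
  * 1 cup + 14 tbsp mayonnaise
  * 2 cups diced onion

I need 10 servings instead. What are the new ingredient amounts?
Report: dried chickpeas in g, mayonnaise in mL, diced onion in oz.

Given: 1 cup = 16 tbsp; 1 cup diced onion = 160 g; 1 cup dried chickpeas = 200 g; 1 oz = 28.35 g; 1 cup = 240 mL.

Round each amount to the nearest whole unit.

Scaling factor: 10/2 = 5.
dried chickpeas: (3 cup + 10 tbsp = 3.625 cup) × 5 × 200 g/cup = 3625 g
mayonnaise: (1 cup + 14 tbsp = 1.875 cup) × 5 × 240 mL/cup = 2250 mL
diced onion: 2 cup × 5 × 160 g/cup ÷ 28.35 g/oz ≈ 56 oz

dried chickpeas: 3625 g; mayonnaise: 2250 mL; diced onion: 56 oz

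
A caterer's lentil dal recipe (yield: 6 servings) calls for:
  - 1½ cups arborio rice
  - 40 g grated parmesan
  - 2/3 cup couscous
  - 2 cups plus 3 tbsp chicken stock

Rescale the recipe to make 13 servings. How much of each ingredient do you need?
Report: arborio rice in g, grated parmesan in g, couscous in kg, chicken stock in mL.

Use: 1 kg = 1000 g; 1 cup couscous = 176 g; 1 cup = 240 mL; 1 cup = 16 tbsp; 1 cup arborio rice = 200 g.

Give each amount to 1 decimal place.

arborio rice: 650.0 g; grated parmesan: 86.7 g; couscous: 0.3 kg; chicken stock: 1137.5 mL

Scaling factor: 13/6.
arborio rice: 1.5 cup × 13/6 × 200 g/cup = 650.0 g
grated parmesan: 40 g × 13/6 ≈ 86.7 g
couscous: 2/3 cup × 13/6 × 176 g/cup ÷ 1000 g/kg ≈ 0.3 kg
chicken stock: (2 cup + 3 tbsp = 2.1875 cup) × 13/6 × 240 mL/cup = 1137.5 mL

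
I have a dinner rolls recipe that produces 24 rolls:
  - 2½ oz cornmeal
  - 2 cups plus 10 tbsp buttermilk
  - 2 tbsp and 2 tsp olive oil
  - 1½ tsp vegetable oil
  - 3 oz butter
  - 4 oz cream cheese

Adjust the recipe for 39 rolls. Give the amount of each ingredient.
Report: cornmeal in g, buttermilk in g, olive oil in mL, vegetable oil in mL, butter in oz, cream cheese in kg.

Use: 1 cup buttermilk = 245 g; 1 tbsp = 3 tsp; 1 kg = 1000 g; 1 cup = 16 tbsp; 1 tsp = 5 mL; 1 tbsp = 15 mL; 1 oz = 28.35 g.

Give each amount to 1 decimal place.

Scaling factor: 39/24 = 13/8 = 1.625.
cornmeal: 2.5 oz × 13/8 × 28.35 g/oz ≈ 115.2 g
buttermilk: (2 cup + 10 tbsp = 2.625 cup) × 13/8 × 245 g/cup ≈ 1045.1 g
olive oil: (2 tbsp + 2 tsp = 8/3 tbsp) × 13/8 × 15 mL/tbsp = 65.0 mL
vegetable oil: 1.5 tsp × 13/8 × 5 mL/tsp ≈ 12.2 mL
butter: 3 oz × 13/8 ≈ 4.9 oz
cream cheese: 4 oz × 13/8 × 28.35 g/oz ÷ 1000 g/kg ≈ 0.2 kg

cornmeal: 115.2 g; buttermilk: 1045.1 g; olive oil: 65.0 mL; vegetable oil: 12.2 mL; butter: 4.9 oz; cream cheese: 0.2 kg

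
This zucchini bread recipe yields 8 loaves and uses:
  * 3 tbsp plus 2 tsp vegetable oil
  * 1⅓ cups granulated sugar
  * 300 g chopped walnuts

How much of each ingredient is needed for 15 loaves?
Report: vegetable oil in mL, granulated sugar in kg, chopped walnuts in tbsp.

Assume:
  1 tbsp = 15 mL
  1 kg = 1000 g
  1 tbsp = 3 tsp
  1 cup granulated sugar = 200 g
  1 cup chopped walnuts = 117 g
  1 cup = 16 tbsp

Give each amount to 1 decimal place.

Scaling factor: 15/8 = 1.875.
vegetable oil: (3 tbsp + 2 tsp = 11/3 tbsp) × 15/8 × 15 mL/tbsp ≈ 103.1 mL
granulated sugar: 4/3 cup × 15/8 × 200 g/cup ÷ 1000 g/kg = 0.5 kg
chopped walnuts: 300 g × 15/8 ÷ 117 g/cup × 16 tbsp/cup ≈ 76.9 tbsp

vegetable oil: 103.1 mL; granulated sugar: 0.5 kg; chopped walnuts: 76.9 tbsp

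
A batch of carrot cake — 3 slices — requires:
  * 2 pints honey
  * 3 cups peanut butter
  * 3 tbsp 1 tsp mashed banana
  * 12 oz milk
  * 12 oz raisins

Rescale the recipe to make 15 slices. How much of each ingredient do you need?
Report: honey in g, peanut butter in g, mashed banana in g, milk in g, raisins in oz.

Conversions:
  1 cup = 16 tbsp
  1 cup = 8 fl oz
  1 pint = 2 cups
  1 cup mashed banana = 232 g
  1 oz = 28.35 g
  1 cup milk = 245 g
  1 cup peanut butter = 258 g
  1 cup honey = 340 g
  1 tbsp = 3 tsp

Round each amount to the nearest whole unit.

honey: 6800 g; peanut butter: 3870 g; mashed banana: 242 g; milk: 1701 g; raisins: 60 oz

Scaling factor: 15/3 = 5.
honey: 2 pint × 5 × 2 cup/pint × 340 g/cup = 6800 g
peanut butter: 3 cup × 5 × 258 g/cup = 3870 g
mashed banana: (3 tbsp + 1 tsp = 10/3 tbsp) × 5 ÷ 16 tbsp/cup × 232 g/cup ≈ 242 g
milk: 12 oz × 5 × 28.35 g/oz = 1701 g
raisins: 12 oz × 5 = 60 oz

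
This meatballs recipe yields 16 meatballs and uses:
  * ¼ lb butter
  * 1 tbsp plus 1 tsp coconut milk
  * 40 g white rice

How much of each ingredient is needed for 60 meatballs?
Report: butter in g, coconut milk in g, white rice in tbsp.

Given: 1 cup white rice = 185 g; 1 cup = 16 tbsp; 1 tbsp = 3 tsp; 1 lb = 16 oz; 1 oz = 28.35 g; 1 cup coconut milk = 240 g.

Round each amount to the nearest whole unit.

butter: 425 g; coconut milk: 75 g; white rice: 13 tbsp

Scaling factor: 60/16 = 15/4 = 3.75.
butter: 0.25 lb × 15/4 × 16 oz/lb × 28.35 g/oz ≈ 425 g
coconut milk: (1 tbsp + 1 tsp = 4/3 tbsp) × 15/4 ÷ 16 tbsp/cup × 240 g/cup = 75 g
white rice: 40 g × 15/4 ÷ 185 g/cup × 16 tbsp/cup ≈ 13 tbsp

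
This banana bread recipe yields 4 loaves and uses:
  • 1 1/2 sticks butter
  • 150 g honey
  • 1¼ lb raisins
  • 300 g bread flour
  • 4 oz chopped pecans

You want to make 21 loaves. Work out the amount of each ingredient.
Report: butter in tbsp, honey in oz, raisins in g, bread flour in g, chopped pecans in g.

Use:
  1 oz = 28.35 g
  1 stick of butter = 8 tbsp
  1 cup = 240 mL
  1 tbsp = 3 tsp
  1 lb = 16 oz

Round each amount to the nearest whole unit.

Scaling factor: 21/4 = 5.25.
butter: 1.5 stick × 21/4 × 8 tbsp/stick = 63 tbsp
honey: 150 g × 21/4 ÷ 28.35 g/oz ≈ 28 oz
raisins: 1.25 lb × 21/4 × 16 oz/lb × 28.35 g/oz ≈ 2977 g
bread flour: 300 g × 21/4 = 1575 g
chopped pecans: 4 oz × 21/4 × 28.35 g/oz ≈ 595 g

butter: 63 tbsp; honey: 28 oz; raisins: 2977 g; bread flour: 1575 g; chopped pecans: 595 g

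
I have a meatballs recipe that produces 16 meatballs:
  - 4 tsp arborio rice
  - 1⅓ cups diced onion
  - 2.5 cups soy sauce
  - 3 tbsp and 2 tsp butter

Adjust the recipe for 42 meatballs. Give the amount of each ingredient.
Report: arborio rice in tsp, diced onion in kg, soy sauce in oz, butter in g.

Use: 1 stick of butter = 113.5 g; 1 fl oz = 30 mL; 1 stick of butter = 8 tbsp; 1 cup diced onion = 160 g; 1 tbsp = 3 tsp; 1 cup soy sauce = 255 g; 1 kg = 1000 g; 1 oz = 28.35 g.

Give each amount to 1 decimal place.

Scaling factor: 42/16 = 21/8 = 2.625.
arborio rice: 4 tsp × 21/8 = 10.5 tsp
diced onion: 4/3 cup × 21/8 × 160 g/cup ÷ 1000 g/kg ≈ 0.6 kg
soy sauce: 2.5 cup × 21/8 × 255 g/cup ÷ 28.35 g/oz ≈ 59.0 oz
butter: (3 tbsp + 2 tsp = 11/3 tbsp) × 21/8 ÷ 8 tbsp/stick × 113.5 g/stick ≈ 136.6 g

arborio rice: 10.5 tsp; diced onion: 0.6 kg; soy sauce: 59.0 oz; butter: 136.6 g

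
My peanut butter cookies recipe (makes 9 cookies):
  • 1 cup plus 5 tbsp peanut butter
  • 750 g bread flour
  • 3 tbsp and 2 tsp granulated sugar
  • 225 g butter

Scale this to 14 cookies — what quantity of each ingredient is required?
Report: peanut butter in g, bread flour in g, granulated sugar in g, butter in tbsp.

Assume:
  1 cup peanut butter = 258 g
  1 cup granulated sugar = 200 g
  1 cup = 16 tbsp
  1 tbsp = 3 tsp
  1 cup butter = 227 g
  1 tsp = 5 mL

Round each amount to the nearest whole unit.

Scaling factor: 14/9.
peanut butter: (1 cup + 5 tbsp = 1.3125 cup) × 14/9 × 258 g/cup ≈ 527 g
bread flour: 750 g × 14/9 ≈ 1167 g
granulated sugar: (3 tbsp + 2 tsp = 11/3 tbsp) × 14/9 ÷ 16 tbsp/cup × 200 g/cup ≈ 71 g
butter: 225 g × 14/9 ÷ 227 g/cup × 16 tbsp/cup ≈ 25 tbsp

peanut butter: 527 g; bread flour: 1167 g; granulated sugar: 71 g; butter: 25 tbsp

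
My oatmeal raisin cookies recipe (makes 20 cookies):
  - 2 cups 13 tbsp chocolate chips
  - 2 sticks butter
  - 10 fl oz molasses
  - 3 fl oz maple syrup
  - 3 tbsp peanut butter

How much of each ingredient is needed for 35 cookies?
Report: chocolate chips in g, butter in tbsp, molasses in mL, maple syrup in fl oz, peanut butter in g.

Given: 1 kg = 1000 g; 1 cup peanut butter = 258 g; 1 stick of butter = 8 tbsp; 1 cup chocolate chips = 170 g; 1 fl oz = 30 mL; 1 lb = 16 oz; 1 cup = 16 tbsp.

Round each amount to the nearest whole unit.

chocolate chips: 837 g; butter: 28 tbsp; molasses: 525 mL; maple syrup: 5 fl oz; peanut butter: 85 g

Scaling factor: 35/20 = 7/4 = 1.75.
chocolate chips: (2 cup + 13 tbsp = 2.8125 cup) × 7/4 × 170 g/cup ≈ 837 g
butter: 2 stick × 7/4 × 8 tbsp/stick = 28 tbsp
molasses: 10 fl oz × 7/4 × 30 mL/fl oz = 525 mL
maple syrup: 3 fl oz × 7/4 ≈ 5 fl oz
peanut butter: 3 tbsp × 7/4 ÷ 16 tbsp/cup × 258 g/cup ≈ 85 g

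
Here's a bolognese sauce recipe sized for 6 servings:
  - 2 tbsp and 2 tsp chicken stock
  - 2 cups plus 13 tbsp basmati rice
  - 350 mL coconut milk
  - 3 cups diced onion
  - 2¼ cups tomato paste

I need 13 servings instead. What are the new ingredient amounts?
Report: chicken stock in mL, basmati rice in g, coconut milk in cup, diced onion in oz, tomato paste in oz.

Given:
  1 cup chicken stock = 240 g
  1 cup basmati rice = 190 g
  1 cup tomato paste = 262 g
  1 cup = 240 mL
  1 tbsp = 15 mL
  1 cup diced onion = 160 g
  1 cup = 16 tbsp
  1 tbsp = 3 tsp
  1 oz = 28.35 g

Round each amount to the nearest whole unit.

Scaling factor: 13/6.
chicken stock: (2 tbsp + 2 tsp = 8/3 tbsp) × 13/6 × 15 mL/tbsp ≈ 87 mL
basmati rice: (2 cup + 13 tbsp = 2.8125 cup) × 13/6 × 190 g/cup ≈ 1158 g
coconut milk: 350 mL × 13/6 ÷ 240 mL/cup ≈ 3 cup
diced onion: 3 cup × 13/6 × 160 g/cup ÷ 28.35 g/oz ≈ 37 oz
tomato paste: 2.25 cup × 13/6 × 262 g/cup ÷ 28.35 g/oz ≈ 45 oz

chicken stock: 87 mL; basmati rice: 1158 g; coconut milk: 3 cup; diced onion: 37 oz; tomato paste: 45 oz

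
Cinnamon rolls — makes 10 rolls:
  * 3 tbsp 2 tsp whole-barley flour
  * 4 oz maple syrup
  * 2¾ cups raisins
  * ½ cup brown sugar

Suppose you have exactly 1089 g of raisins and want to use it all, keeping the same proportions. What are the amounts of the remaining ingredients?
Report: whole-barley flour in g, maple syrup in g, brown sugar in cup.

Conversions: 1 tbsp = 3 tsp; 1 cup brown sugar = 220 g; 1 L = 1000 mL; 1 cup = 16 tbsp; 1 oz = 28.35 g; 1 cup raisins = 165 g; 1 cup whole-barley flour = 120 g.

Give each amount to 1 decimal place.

whole-barley flour: 66.0 g; maple syrup: 272.2 g; brown sugar: 1.2 cup

The original recipe has 453.75 g of raisins, so the scaling factor is 1089 ÷ 453.75 = 12/5 = 2.4.
whole-barley flour: (3 tbsp + 2 tsp = 11/3 tbsp) × 12/5 ÷ 16 tbsp/cup × 120 g/cup = 66.0 g
maple syrup: 4 oz × 12/5 × 28.35 g/oz ≈ 272.2 g
brown sugar: 0.5 cup × 12/5 = 1.2 cup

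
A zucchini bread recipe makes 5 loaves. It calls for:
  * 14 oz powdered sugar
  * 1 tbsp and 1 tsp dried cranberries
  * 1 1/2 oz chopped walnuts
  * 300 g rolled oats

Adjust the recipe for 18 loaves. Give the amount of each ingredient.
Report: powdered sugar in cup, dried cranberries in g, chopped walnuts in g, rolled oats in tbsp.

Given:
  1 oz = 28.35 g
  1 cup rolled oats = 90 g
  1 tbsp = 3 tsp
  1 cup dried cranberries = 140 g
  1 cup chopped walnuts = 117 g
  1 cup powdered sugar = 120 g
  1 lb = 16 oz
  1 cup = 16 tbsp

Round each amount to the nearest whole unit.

powdered sugar: 12 cup; dried cranberries: 42 g; chopped walnuts: 153 g; rolled oats: 192 tbsp

Scaling factor: 18/5 = 3.6.
powdered sugar: 14 oz × 18/5 × 28.35 g/oz ÷ 120 g/cup ≈ 12 cup
dried cranberries: (1 tbsp + 1 tsp = 4/3 tbsp) × 18/5 ÷ 16 tbsp/cup × 140 g/cup = 42 g
chopped walnuts: 1.5 oz × 18/5 × 28.35 g/oz ≈ 153 g
rolled oats: 300 g × 18/5 ÷ 90 g/cup × 16 tbsp/cup = 192 tbsp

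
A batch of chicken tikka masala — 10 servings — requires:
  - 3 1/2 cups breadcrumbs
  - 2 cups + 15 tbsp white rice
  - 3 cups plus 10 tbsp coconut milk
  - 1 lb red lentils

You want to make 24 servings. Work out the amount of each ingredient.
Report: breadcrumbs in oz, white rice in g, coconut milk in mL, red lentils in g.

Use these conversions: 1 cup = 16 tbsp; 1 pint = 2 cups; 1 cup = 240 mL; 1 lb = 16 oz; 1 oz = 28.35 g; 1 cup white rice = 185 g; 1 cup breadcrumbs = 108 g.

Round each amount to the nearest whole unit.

Scaling factor: 24/10 = 12/5 = 2.4.
breadcrumbs: 3.5 cup × 12/5 × 108 g/cup ÷ 28.35 g/oz = 32 oz
white rice: (2 cup + 15 tbsp = 2.9375 cup) × 12/5 × 185 g/cup ≈ 1304 g
coconut milk: (3 cup + 10 tbsp = 3.625 cup) × 12/5 × 240 mL/cup = 2088 mL
red lentils: 1 lb × 12/5 × 16 oz/lb × 28.35 g/oz ≈ 1089 g

breadcrumbs: 32 oz; white rice: 1304 g; coconut milk: 2088 mL; red lentils: 1089 g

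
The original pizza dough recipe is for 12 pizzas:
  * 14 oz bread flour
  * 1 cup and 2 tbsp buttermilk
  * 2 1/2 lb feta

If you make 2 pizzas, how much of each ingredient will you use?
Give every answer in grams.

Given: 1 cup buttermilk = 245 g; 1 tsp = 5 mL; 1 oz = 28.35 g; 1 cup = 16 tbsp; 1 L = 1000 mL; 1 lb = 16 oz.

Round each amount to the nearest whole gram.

bread flour: 66 g; buttermilk: 46 g; feta: 189 g

Scaling factor: 2/12 = 1/6.
bread flour: 14 oz × 1/6 × 28.35 g/oz ≈ 66 g
buttermilk: (1 cup + 2 tbsp = 1.125 cup) × 1/6 × 245 g/cup ≈ 46 g
feta: 2.5 lb × 1/6 × 16 oz/lb × 28.35 g/oz = 189 g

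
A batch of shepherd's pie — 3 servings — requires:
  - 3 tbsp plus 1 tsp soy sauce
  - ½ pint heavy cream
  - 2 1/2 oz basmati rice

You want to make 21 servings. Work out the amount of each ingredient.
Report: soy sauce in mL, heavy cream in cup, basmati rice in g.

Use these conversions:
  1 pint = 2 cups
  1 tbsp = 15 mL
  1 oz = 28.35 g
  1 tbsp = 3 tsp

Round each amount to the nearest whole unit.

soy sauce: 350 mL; heavy cream: 7 cup; basmati rice: 496 g

Scaling factor: 21/3 = 7.
soy sauce: (3 tbsp + 1 tsp = 10/3 tbsp) × 7 × 15 mL/tbsp = 350 mL
heavy cream: 0.5 pint × 7 × 2 cup/pint = 7 cup
basmati rice: 2.5 oz × 7 × 28.35 g/oz ≈ 496 g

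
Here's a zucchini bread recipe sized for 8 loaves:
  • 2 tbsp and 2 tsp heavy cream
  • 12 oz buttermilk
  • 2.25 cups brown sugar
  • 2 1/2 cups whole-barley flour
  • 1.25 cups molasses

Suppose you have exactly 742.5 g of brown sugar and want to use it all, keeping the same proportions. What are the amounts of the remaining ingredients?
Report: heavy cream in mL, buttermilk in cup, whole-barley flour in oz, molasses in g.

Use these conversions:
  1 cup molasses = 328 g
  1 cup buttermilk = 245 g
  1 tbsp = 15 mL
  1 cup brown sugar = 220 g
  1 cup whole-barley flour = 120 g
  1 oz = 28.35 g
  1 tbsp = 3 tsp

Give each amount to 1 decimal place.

heavy cream: 60.0 mL; buttermilk: 2.1 cup; whole-barley flour: 15.9 oz; molasses: 615.0 g

The original recipe has 495 g of brown sugar, so the scaling factor is 742.5 ÷ 495 = 3/2 = 1.5.
heavy cream: (2 tbsp + 2 tsp = 8/3 tbsp) × 3/2 × 15 mL/tbsp = 60.0 mL
buttermilk: 12 oz × 3/2 × 28.35 g/oz ÷ 245 g/cup ≈ 2.1 cup
whole-barley flour: 2.5 cup × 3/2 × 120 g/cup ÷ 28.35 g/oz ≈ 15.9 oz
molasses: 1.25 cup × 3/2 × 328 g/cup = 615.0 g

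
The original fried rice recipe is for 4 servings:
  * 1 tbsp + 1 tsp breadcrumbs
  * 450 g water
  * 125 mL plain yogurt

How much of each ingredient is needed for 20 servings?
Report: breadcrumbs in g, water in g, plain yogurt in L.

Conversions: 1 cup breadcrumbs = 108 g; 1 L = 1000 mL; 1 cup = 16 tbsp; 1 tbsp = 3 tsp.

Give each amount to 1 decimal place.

breadcrumbs: 45.0 g; water: 2250.0 g; plain yogurt: 0.6 L

Scaling factor: 20/4 = 5.
breadcrumbs: (1 tbsp + 1 tsp = 4/3 tbsp) × 5 ÷ 16 tbsp/cup × 108 g/cup = 45.0 g
water: 450 g × 5 = 2250.0 g
plain yogurt: 125 mL × 5 ÷ 1000 mL/L ≈ 0.6 L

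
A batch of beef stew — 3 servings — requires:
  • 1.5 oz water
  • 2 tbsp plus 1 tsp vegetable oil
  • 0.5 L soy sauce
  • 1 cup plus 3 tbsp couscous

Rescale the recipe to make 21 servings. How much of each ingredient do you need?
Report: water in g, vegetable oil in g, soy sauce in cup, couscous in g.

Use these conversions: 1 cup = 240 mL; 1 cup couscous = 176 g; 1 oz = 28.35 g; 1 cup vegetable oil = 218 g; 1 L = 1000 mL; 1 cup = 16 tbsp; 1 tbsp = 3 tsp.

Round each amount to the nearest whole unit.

water: 298 g; vegetable oil: 223 g; soy sauce: 15 cup; couscous: 1463 g

Scaling factor: 21/3 = 7.
water: 1.5 oz × 7 × 28.35 g/oz ≈ 298 g
vegetable oil: (2 tbsp + 1 tsp = 7/3 tbsp) × 7 ÷ 16 tbsp/cup × 218 g/cup ≈ 223 g
soy sauce: 0.5 L × 7 × 1000 mL/L ÷ 240 mL/cup ≈ 15 cup
couscous: (1 cup + 3 tbsp = 1.1875 cup) × 7 × 176 g/cup = 1463 g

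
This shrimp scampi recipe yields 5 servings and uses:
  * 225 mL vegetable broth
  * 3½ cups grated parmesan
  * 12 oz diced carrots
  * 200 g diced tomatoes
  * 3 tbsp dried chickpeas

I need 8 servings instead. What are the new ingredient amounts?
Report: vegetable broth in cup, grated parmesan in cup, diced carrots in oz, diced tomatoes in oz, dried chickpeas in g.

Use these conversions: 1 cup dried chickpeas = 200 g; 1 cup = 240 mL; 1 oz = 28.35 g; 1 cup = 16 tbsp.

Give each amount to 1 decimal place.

Scaling factor: 8/5 = 1.6.
vegetable broth: 225 mL × 8/5 ÷ 240 mL/cup = 1.5 cup
grated parmesan: 3.5 cup × 8/5 = 5.6 cup
diced carrots: 12 oz × 8/5 = 19.2 oz
diced tomatoes: 200 g × 8/5 ÷ 28.35 g/oz ≈ 11.3 oz
dried chickpeas: 3 tbsp × 8/5 ÷ 16 tbsp/cup × 200 g/cup = 60.0 g

vegetable broth: 1.5 cup; grated parmesan: 5.6 cup; diced carrots: 19.2 oz; diced tomatoes: 11.3 oz; dried chickpeas: 60.0 g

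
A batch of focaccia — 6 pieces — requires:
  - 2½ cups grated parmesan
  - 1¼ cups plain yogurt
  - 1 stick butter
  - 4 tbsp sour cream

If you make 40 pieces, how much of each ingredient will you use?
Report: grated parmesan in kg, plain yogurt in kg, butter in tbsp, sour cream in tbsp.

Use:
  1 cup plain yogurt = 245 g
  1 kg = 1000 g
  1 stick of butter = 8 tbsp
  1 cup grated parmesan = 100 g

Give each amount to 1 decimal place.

Scaling factor: 40/6 = 20/3.
grated parmesan: 2.5 cup × 20/3 × 100 g/cup ÷ 1000 g/kg ≈ 1.7 kg
plain yogurt: 1.25 cup × 20/3 × 245 g/cup ÷ 1000 g/kg ≈ 2.0 kg
butter: 1 stick × 20/3 × 8 tbsp/stick ≈ 53.3 tbsp
sour cream: 4 tbsp × 20/3 ≈ 26.7 tbsp

grated parmesan: 1.7 kg; plain yogurt: 2.0 kg; butter: 53.3 tbsp; sour cream: 26.7 tbsp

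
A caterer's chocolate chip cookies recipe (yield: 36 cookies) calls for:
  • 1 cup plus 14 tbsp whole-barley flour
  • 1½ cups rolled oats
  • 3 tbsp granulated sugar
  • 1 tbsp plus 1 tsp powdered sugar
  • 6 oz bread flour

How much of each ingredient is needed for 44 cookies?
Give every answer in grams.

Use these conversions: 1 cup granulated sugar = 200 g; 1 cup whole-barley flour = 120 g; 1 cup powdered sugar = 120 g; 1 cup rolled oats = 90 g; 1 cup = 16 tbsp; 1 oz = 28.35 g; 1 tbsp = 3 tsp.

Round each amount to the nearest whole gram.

Scaling factor: 44/36 = 11/9.
whole-barley flour: (1 cup + 14 tbsp = 1.875 cup) × 11/9 × 120 g/cup = 275 g
rolled oats: 1.5 cup × 11/9 × 90 g/cup = 165 g
granulated sugar: 3 tbsp × 11/9 ÷ 16 tbsp/cup × 200 g/cup ≈ 46 g
powdered sugar: (1 tbsp + 1 tsp = 4/3 tbsp) × 11/9 ÷ 16 tbsp/cup × 120 g/cup ≈ 12 g
bread flour: 6 oz × 11/9 × 28.35 g/oz ≈ 208 g

whole-barley flour: 275 g; rolled oats: 165 g; granulated sugar: 46 g; powdered sugar: 12 g; bread flour: 208 g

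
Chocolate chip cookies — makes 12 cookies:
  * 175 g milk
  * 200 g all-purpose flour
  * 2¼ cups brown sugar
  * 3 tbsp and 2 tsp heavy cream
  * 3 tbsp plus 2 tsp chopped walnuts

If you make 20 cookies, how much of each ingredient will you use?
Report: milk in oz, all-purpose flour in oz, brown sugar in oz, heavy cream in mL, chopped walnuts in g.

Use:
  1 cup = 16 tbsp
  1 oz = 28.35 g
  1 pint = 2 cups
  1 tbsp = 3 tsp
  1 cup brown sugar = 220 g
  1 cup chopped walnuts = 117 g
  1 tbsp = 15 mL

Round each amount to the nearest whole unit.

milk: 10 oz; all-purpose flour: 12 oz; brown sugar: 29 oz; heavy cream: 92 mL; chopped walnuts: 45 g

Scaling factor: 20/12 = 5/3.
milk: 175 g × 5/3 ÷ 28.35 g/oz ≈ 10 oz
all-purpose flour: 200 g × 5/3 ÷ 28.35 g/oz ≈ 12 oz
brown sugar: 2.25 cup × 5/3 × 220 g/cup ÷ 28.35 g/oz ≈ 29 oz
heavy cream: (3 tbsp + 2 tsp = 11/3 tbsp) × 5/3 × 15 mL/tbsp ≈ 92 mL
chopped walnuts: (3 tbsp + 2 tsp = 11/3 tbsp) × 5/3 ÷ 16 tbsp/cup × 117 g/cup ≈ 45 g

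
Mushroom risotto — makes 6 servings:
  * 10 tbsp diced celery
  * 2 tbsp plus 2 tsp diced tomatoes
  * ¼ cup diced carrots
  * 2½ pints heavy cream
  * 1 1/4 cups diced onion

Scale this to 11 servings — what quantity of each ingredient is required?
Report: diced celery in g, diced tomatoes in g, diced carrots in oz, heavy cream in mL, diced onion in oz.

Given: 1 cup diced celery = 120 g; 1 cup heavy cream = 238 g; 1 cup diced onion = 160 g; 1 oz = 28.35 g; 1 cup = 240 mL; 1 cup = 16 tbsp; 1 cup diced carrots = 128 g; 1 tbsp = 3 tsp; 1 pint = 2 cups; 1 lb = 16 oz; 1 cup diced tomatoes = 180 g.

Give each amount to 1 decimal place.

Scaling factor: 11/6.
diced celery: 10 tbsp × 11/6 ÷ 16 tbsp/cup × 120 g/cup = 137.5 g
diced tomatoes: (2 tbsp + 2 tsp = 8/3 tbsp) × 11/6 ÷ 16 tbsp/cup × 180 g/cup = 55.0 g
diced carrots: 0.25 cup × 11/6 × 128 g/cup ÷ 28.35 g/oz ≈ 2.1 oz
heavy cream: 2.5 pint × 11/6 × 2 cup/pint × 240 mL/cup = 2200.0 mL
diced onion: 1.25 cup × 11/6 × 160 g/cup ÷ 28.35 g/oz ≈ 12.9 oz

diced celery: 137.5 g; diced tomatoes: 55.0 g; diced carrots: 2.1 oz; heavy cream: 2200.0 mL; diced onion: 12.9 oz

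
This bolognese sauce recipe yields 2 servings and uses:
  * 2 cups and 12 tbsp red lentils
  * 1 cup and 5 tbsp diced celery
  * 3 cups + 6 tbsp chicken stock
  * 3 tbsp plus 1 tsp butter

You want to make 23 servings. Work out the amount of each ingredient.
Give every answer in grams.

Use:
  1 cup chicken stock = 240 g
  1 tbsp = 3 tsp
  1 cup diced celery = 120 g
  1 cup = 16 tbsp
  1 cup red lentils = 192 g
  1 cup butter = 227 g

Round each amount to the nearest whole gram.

Scaling factor: 23/2 = 11.5.
red lentils: (2 cup + 12 tbsp = 2.75 cup) × 23/2 × 192 g/cup = 6072 g
diced celery: (1 cup + 5 tbsp = 1.3125 cup) × 23/2 × 120 g/cup ≈ 1811 g
chicken stock: (3 cup + 6 tbsp = 3.375 cup) × 23/2 × 240 g/cup = 9315 g
butter: (3 tbsp + 1 tsp = 10/3 tbsp) × 23/2 ÷ 16 tbsp/cup × 227 g/cup ≈ 544 g

red lentils: 6072 g; diced celery: 1811 g; chicken stock: 9315 g; butter: 544 g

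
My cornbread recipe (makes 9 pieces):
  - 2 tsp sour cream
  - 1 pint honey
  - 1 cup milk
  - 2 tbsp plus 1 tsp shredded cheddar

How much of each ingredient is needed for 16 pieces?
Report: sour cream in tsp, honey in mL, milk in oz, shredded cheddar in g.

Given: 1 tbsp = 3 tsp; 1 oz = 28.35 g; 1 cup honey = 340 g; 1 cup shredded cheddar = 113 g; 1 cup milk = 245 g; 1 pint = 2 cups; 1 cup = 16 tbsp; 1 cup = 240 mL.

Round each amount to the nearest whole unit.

Scaling factor: 16/9.
sour cream: 2 tsp × 16/9 ≈ 4 tsp
honey: 1 pint × 16/9 × 2 cup/pint × 240 mL/cup ≈ 853 mL
milk: 1 cup × 16/9 × 245 g/cup ÷ 28.35 g/oz ≈ 15 oz
shredded cheddar: (2 tbsp + 1 tsp = 7/3 tbsp) × 16/9 ÷ 16 tbsp/cup × 113 g/cup ≈ 29 g

sour cream: 4 tsp; honey: 853 mL; milk: 15 oz; shredded cheddar: 29 g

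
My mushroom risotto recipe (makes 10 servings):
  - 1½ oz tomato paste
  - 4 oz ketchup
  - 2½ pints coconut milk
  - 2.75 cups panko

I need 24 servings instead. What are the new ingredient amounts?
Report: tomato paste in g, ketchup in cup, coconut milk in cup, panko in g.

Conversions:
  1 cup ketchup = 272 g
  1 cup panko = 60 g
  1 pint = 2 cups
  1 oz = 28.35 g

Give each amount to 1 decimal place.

Scaling factor: 24/10 = 12/5 = 2.4.
tomato paste: 1.5 oz × 12/5 × 28.35 g/oz ≈ 102.1 g
ketchup: 4 oz × 12/5 × 28.35 g/oz ÷ 272 g/cup ≈ 1.0 cup
coconut milk: 2.5 pint × 12/5 × 2 cup/pint = 12.0 cup
panko: 2.75 cup × 12/5 × 60 g/cup = 396.0 g

tomato paste: 102.1 g; ketchup: 1.0 cup; coconut milk: 12.0 cup; panko: 396.0 g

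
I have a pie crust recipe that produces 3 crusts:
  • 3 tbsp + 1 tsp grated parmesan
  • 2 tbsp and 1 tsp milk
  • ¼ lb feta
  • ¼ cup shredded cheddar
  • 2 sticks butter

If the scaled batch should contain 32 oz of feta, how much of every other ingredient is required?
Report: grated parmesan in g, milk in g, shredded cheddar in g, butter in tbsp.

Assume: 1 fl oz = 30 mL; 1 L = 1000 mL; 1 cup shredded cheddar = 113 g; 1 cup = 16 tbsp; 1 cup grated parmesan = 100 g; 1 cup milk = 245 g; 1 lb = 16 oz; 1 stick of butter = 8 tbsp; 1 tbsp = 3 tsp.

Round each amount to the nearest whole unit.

The original recipe has 4 oz of feta, so the scaling factor is 32 ÷ 4 = 8.
grated parmesan: (3 tbsp + 1 tsp = 10/3 tbsp) × 8 ÷ 16 tbsp/cup × 100 g/cup ≈ 167 g
milk: (2 tbsp + 1 tsp = 7/3 tbsp) × 8 ÷ 16 tbsp/cup × 245 g/cup ≈ 286 g
shredded cheddar: 0.25 cup × 8 × 113 g/cup = 226 g
butter: 2 stick × 8 × 8 tbsp/stick = 128 tbsp

grated parmesan: 167 g; milk: 286 g; shredded cheddar: 226 g; butter: 128 tbsp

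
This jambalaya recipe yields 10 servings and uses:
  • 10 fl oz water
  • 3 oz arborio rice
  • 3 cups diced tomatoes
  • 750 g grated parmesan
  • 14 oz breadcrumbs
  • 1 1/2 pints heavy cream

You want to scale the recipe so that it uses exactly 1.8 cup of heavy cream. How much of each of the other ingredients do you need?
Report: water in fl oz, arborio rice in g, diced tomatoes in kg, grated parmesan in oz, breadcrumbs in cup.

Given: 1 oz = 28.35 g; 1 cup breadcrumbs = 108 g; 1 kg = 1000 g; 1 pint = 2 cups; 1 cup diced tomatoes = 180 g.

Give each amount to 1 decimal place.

The original recipe has 3 cup of heavy cream, so the scaling factor is 1.8 ÷ 3 = 3/5 = 0.6.
water: 10 fl oz × 3/5 = 6.0 fl oz
arborio rice: 3 oz × 3/5 × 28.35 g/oz ≈ 51.0 g
diced tomatoes: 3 cup × 3/5 × 180 g/cup ÷ 1000 g/kg ≈ 0.3 kg
grated parmesan: 750 g × 3/5 ÷ 28.35 g/oz ≈ 15.9 oz
breadcrumbs: 14 oz × 3/5 × 28.35 g/oz ÷ 108 g/cup ≈ 2.2 cup

water: 6.0 fl oz; arborio rice: 51.0 g; diced tomatoes: 0.3 kg; grated parmesan: 15.9 oz; breadcrumbs: 2.2 cup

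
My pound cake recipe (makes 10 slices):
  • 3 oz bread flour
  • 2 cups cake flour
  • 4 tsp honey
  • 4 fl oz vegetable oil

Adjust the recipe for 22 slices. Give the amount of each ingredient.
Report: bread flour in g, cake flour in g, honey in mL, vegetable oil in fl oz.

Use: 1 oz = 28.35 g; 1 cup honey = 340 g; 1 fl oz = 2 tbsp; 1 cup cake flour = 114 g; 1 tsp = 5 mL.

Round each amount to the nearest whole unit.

Scaling factor: 22/10 = 11/5 = 2.2.
bread flour: 3 oz × 11/5 × 28.35 g/oz ≈ 187 g
cake flour: 2 cup × 11/5 × 114 g/cup ≈ 502 g
honey: 4 tsp × 11/5 × 5 mL/tsp = 44 mL
vegetable oil: 4 fl oz × 11/5 ≈ 9 fl oz

bread flour: 187 g; cake flour: 502 g; honey: 44 mL; vegetable oil: 9 fl oz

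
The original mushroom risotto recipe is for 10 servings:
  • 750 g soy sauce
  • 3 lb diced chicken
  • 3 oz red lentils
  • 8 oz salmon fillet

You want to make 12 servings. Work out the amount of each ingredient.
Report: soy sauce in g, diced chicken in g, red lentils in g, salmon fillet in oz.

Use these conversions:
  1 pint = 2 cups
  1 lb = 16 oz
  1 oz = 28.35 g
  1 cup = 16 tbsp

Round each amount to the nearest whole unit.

soy sauce: 900 g; diced chicken: 1633 g; red lentils: 102 g; salmon fillet: 10 oz

Scaling factor: 12/10 = 6/5 = 1.2.
soy sauce: 750 g × 6/5 = 900 g
diced chicken: 3 lb × 6/5 × 16 oz/lb × 28.35 g/oz ≈ 1633 g
red lentils: 3 oz × 6/5 × 28.35 g/oz ≈ 102 g
salmon fillet: 8 oz × 6/5 ≈ 10 oz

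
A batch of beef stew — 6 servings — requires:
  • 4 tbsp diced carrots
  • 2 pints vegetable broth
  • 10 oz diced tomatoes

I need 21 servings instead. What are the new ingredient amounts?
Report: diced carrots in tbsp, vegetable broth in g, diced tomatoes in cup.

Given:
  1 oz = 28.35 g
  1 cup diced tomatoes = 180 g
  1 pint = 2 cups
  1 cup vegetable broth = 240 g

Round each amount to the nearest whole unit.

diced carrots: 14 tbsp; vegetable broth: 3360 g; diced tomatoes: 6 cup

Scaling factor: 21/6 = 7/2 = 3.5.
diced carrots: 4 tbsp × 7/2 = 14 tbsp
vegetable broth: 2 pint × 7/2 × 2 cup/pint × 240 g/cup = 3360 g
diced tomatoes: 10 oz × 7/2 × 28.35 g/oz ÷ 180 g/cup ≈ 6 cup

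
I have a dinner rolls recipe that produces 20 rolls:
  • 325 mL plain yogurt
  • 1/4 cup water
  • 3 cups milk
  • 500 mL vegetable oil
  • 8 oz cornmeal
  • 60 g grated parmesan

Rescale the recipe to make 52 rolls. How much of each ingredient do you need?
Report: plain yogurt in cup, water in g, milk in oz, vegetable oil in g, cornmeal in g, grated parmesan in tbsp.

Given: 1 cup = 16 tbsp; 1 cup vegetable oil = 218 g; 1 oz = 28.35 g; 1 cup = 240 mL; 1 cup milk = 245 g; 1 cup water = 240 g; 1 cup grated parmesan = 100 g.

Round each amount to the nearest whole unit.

Scaling factor: 52/20 = 13/5 = 2.6.
plain yogurt: 325 mL × 13/5 ÷ 240 mL/cup ≈ 4 cup
water: 0.25 cup × 13/5 × 240 g/cup = 156 g
milk: 3 cup × 13/5 × 245 g/cup ÷ 28.35 g/oz ≈ 67 oz
vegetable oil: 500 mL × 13/5 ÷ 240 mL/cup × 218 g/cup ≈ 1181 g
cornmeal: 8 oz × 13/5 × 28.35 g/oz ≈ 590 g
grated parmesan: 60 g × 13/5 ÷ 100 g/cup × 16 tbsp/cup ≈ 25 tbsp

plain yogurt: 4 cup; water: 156 g; milk: 67 oz; vegetable oil: 1181 g; cornmeal: 590 g; grated parmesan: 25 tbsp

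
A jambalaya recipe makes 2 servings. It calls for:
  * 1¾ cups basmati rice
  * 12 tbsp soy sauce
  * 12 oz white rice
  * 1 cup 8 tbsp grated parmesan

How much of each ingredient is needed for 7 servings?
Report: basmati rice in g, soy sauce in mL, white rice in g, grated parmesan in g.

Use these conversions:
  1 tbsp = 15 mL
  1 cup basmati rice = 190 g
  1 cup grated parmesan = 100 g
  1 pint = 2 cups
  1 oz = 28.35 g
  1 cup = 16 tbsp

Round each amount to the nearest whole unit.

basmati rice: 1164 g; soy sauce: 630 mL; white rice: 1191 g; grated parmesan: 525 g

Scaling factor: 7/2 = 3.5.
basmati rice: 1.75 cup × 7/2 × 190 g/cup ≈ 1164 g
soy sauce: 12 tbsp × 7/2 × 15 mL/tbsp = 630 mL
white rice: 12 oz × 7/2 × 28.35 g/oz ≈ 1191 g
grated parmesan: (1 cup + 8 tbsp = 1.5 cup) × 7/2 × 100 g/cup = 525 g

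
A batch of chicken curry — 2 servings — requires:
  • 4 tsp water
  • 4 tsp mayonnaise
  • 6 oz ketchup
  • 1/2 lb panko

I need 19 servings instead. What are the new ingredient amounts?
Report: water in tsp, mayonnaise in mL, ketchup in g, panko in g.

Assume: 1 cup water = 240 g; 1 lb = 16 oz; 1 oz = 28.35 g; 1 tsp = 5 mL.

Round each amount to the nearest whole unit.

Scaling factor: 19/2 = 9.5.
water: 4 tsp × 19/2 = 38 tsp
mayonnaise: 4 tsp × 19/2 × 5 mL/tsp = 190 mL
ketchup: 6 oz × 19/2 × 28.35 g/oz ≈ 1616 g
panko: 0.5 lb × 19/2 × 16 oz/lb × 28.35 g/oz ≈ 2155 g

water: 38 tsp; mayonnaise: 190 mL; ketchup: 1616 g; panko: 2155 g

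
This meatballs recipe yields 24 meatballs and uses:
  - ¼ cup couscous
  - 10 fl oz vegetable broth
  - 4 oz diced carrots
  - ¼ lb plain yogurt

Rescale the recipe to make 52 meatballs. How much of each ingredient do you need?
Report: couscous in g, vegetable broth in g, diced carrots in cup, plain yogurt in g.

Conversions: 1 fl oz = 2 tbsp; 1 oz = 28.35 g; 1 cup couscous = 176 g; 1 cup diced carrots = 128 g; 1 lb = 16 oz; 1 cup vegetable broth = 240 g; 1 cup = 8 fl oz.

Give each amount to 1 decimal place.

Scaling factor: 52/24 = 13/6.
couscous: 0.25 cup × 13/6 × 176 g/cup ≈ 95.3 g
vegetable broth: 10 fl oz × 13/6 ÷ 8 fl oz/cup × 240 g/cup = 650.0 g
diced carrots: 4 oz × 13/6 × 28.35 g/oz ÷ 128 g/cup ≈ 1.9 cup
plain yogurt: 0.25 lb × 13/6 × 16 oz/lb × 28.35 g/oz = 245.7 g

couscous: 95.3 g; vegetable broth: 650.0 g; diced carrots: 1.9 cup; plain yogurt: 245.7 g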